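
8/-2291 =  - 8/2291 =-0.00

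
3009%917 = 258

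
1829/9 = 203 +2/9= 203.22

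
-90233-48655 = -138888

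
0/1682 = 0 = 0.00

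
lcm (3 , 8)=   24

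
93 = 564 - 471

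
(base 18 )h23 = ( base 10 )5547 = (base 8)12653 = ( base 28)723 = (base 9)7543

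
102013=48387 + 53626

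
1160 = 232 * 5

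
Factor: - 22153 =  - 22153^1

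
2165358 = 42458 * 51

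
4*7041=28164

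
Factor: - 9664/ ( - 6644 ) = 16/11 = 2^4*11^ ( - 1 ) 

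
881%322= 237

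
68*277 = 18836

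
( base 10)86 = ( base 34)2I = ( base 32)2m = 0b1010110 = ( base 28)32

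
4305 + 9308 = 13613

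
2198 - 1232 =966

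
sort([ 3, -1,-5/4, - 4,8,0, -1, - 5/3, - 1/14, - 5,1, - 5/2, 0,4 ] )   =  [ - 5, - 4, - 5/2, - 5/3, - 5/4, - 1,-1, - 1/14 , 0, 0, 1, 3,4,8]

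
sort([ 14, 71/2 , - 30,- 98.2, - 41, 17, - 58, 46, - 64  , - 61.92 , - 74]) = [ - 98.2, - 74,-64, - 61.92  , - 58,- 41, - 30, 14 , 17, 71/2 , 46]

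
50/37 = 1+ 13/37= 1.35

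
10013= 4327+5686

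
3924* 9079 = 35625996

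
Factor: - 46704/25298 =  - 2^3*3^1  *  13^ ( - 1) = -  24/13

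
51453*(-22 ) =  - 1131966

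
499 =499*1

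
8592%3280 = 2032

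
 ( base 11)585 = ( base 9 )855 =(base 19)1HE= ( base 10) 698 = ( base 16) 2BA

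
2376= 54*44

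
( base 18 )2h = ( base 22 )29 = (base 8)65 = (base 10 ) 53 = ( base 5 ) 203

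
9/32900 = 9/32900 = 0.00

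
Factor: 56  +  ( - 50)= 2^1*3^1 =6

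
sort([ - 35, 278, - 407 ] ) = [ - 407 , - 35, 278 ] 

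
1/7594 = 1/7594 = 0.00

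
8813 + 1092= 9905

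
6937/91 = 991/13   =  76.23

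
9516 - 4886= 4630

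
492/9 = 54 + 2/3 = 54.67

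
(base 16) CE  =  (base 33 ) 68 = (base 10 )206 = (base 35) 5V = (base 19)ag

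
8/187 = 8/187 = 0.04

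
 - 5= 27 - 32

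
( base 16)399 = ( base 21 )21i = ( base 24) 1E9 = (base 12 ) 649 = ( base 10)921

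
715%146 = 131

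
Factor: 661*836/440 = 12559/10 = 2^( - 1)*5^ ( - 1)*19^1*661^1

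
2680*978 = 2621040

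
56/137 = 56/137 =0.41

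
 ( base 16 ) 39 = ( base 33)1O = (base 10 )57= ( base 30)1R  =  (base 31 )1Q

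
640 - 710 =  - 70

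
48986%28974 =20012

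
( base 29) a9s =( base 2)10000111111011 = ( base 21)JF5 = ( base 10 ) 8699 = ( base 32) 8fr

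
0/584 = 0 = 0.00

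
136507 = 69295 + 67212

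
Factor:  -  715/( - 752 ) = 2^(  -  4)*5^1 * 11^1*13^1*47^(-1 )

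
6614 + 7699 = 14313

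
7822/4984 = 1  +  1419/2492 = 1.57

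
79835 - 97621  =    -  17786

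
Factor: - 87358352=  -2^4 * 19^1*67^1 * 4289^1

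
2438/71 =2438/71 = 34.34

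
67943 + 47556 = 115499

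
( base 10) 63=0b111111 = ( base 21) 30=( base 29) 25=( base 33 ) 1u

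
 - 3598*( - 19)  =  68362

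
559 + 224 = 783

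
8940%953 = 363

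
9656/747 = 12 + 692/747  =  12.93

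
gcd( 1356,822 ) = 6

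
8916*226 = 2015016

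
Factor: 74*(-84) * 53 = -329448 = - 2^3* 3^1*7^1*37^1*53^1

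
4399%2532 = 1867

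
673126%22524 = 19930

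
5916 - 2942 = 2974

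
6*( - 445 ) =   -  2670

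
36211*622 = 22523242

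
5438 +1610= 7048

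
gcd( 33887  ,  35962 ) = 1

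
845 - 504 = 341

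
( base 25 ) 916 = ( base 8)13030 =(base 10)5656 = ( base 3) 21202111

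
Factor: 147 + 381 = 528 = 2^4 * 3^1*11^1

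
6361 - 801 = 5560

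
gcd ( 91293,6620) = 1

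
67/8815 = 67/8815 = 0.01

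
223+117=340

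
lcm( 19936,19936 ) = 19936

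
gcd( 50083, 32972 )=1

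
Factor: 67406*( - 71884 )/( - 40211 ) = 4845412904/40211 = 2^3*79^( - 1 )*509^(  -  1 )*17971^1*33703^1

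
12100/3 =12100/3= 4033.33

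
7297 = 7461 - 164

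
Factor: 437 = 19^1*23^1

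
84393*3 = 253179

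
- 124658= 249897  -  374555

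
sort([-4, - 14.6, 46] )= [ - 14.6, - 4,46]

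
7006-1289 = 5717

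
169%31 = 14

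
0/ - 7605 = 0/1 = - 0.00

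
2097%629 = 210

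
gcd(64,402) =2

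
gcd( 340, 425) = 85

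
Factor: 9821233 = 19^1*516907^1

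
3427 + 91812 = 95239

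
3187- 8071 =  - 4884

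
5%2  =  1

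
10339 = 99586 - 89247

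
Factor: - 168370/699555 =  - 2^1*3^(  -  1)*113^1*313^( - 1) = -226/939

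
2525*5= 12625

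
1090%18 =10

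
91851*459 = 42159609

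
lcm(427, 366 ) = 2562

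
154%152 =2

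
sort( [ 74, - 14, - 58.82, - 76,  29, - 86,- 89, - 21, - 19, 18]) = [  -  89, - 86, - 76, - 58.82, - 21, - 19, - 14,18,  29,74]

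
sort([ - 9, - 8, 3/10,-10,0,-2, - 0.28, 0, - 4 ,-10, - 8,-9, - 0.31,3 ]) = [-10,- 10,-9,-9,-8, - 8, - 4, - 2, - 0.31, - 0.28, 0,0,3/10, 3 ]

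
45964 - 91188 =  - 45224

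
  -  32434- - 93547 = 61113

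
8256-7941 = 315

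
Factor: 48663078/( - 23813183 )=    - 2^1*3^1*17^1 *23^1 * 709^( - 1)*20743^1 * 33587^( - 1)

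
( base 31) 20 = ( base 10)62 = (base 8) 76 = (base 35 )1r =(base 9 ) 68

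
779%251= 26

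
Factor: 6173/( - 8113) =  - 7^( - 1) *19^( - 1) * 61^( - 1)*6173^1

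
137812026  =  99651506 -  - 38160520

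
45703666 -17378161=28325505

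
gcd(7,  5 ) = 1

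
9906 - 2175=7731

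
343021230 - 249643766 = 93377464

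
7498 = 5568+1930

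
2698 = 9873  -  7175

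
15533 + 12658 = 28191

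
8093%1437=908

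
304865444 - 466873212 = - 162007768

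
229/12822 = 229/12822 =0.02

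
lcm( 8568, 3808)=34272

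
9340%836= 144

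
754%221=91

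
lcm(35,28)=140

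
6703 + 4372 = 11075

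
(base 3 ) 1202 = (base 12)3b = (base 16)2F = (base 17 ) 2d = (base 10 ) 47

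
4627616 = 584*7924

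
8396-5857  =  2539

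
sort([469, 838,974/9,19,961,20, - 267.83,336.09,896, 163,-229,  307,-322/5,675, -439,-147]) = [  -  439, - 267.83 ,-229,-147,-322/5, 19,  20, 974/9, 163, 307 , 336.09,469,  675, 838, 896, 961 ]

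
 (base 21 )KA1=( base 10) 9031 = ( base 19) 1606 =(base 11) 6870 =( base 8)21507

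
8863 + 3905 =12768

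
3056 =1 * 3056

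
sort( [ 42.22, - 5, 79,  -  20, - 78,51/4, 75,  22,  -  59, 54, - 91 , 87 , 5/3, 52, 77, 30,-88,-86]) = [ - 91,-88, - 86 , - 78,-59, - 20 , - 5,5/3,51/4,22, 30, 42.22, 52, 54,75, 77,79, 87] 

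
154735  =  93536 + 61199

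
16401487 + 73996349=90397836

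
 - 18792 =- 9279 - 9513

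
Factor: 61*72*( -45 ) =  - 2^3*3^4*5^1*61^1 = - 197640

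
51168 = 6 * 8528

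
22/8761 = 22/8761 = 0.00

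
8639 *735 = 6349665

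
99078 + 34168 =133246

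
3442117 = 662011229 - 658569112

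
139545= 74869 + 64676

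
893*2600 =2321800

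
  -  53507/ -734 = 53507/734 = 72.90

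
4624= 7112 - 2488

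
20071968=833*24096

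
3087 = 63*49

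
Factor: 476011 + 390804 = 5^1* 53^1 *3271^1 = 866815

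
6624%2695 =1234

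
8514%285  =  249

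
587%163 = 98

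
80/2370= 8/237 = 0.03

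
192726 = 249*774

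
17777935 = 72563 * 245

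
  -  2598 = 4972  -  7570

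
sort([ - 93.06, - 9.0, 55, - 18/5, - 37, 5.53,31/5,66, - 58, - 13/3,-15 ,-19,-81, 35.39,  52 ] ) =[ - 93.06, - 81,  -  58 , - 37, - 19, - 15,-9.0, - 13/3, - 18/5, 5.53,31/5, 35.39,52,55, 66 ]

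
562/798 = 281/399 = 0.70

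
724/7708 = 181/1927 = 0.09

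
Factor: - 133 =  - 7^1*19^1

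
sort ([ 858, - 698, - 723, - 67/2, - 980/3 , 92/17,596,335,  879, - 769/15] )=[ - 723, - 698,-980/3, - 769/15, - 67/2,92/17, 335, 596, 858,879] 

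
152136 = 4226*36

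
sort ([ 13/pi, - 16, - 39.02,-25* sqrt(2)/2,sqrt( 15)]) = [ - 39.02,  -  25*sqrt ( 2)/2,-16,sqrt( 15 ), 13/pi ]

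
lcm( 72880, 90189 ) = 7215120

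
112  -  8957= - 8845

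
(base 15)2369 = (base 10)7524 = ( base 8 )16544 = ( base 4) 1311210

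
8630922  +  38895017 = 47525939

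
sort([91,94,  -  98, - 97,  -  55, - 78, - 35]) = [ - 98,-97, - 78, - 55, - 35, 91,  94 ]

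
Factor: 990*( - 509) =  - 503910 = - 2^1*3^2*5^1*11^1*509^1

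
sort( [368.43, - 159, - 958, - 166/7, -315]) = [ - 958, -315 , -159, - 166/7,368.43] 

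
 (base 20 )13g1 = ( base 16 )2531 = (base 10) 9521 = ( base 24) gch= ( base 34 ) 881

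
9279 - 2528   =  6751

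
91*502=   45682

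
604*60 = 36240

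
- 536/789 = -536/789 = - 0.68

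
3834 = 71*54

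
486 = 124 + 362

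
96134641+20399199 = 116533840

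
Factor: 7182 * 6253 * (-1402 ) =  - 2^2*3^3*7^1 * 13^2*19^1 * 37^1*701^1 = - 62962482492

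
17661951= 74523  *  237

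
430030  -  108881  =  321149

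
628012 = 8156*77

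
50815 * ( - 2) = -101630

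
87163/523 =87163/523= 166.66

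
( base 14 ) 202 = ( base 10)394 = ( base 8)612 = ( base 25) fj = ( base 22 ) HK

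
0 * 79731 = 0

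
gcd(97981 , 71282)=1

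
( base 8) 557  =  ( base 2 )101101111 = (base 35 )AH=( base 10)367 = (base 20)I7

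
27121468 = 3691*7348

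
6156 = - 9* ( - 684 ) 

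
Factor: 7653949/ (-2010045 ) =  - 3^ ( - 1)  *  5^( - 1)* 103^ ( - 1)*809^1 * 1301^ ( -1)*9461^1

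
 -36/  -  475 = 36/475 = 0.08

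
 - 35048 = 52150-87198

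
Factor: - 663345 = - 3^2*5^1*14741^1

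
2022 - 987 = 1035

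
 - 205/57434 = -205/57434 =- 0.00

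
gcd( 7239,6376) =1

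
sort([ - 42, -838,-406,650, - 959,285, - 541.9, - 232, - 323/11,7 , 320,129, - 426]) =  [-959, - 838,- 541.9, - 426 , - 406, - 232,  -  42, -323/11,7,129,285, 320,  650 ] 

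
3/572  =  3/572 =0.01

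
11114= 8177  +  2937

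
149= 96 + 53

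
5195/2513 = 5195/2513 = 2.07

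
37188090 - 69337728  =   - 32149638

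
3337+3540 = 6877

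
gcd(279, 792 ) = 9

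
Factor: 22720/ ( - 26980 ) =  - 16/19 = -2^4 * 19^( - 1 )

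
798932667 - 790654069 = 8278598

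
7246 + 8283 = 15529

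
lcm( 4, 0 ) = 0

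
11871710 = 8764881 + 3106829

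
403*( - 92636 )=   -  37332308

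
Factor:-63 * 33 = -3^3*7^1*11^1 = -2079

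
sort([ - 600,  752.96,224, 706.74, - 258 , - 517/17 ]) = [ - 600, - 258, - 517/17 , 224 , 706.74,752.96 ]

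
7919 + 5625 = 13544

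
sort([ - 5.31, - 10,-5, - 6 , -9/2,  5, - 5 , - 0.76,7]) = [  -  10, - 6, - 5.31, - 5, - 5, - 9/2, - 0.76, 5,7]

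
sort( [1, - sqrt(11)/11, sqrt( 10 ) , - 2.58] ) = [-2.58, - sqrt(11)/11, 1,sqrt(10) ]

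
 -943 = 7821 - 8764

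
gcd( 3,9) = 3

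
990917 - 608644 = 382273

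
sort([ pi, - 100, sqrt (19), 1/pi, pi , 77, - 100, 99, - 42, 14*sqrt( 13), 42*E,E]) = [-100, - 100, -42,  1/pi, E,pi, pi,sqrt( 19), 14 * sqrt( 13) , 77, 99, 42 * E]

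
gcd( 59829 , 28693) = 7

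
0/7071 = 0 = 0.00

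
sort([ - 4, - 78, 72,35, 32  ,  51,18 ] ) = [ - 78, - 4,  18, 32,35,51, 72] 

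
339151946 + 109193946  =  448345892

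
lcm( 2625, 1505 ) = 112875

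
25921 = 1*25921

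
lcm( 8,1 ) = 8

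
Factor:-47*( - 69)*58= 188094  =  2^1*3^1*23^1* 29^1* 47^1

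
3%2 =1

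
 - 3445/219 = -16+59/219 = -15.73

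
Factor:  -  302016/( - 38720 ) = 39/5 = 3^1* 5^ ( - 1 ) * 13^1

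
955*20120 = 19214600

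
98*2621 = 256858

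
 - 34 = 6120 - 6154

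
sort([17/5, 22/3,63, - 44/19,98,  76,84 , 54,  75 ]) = [ -44/19, 17/5,22/3,54 , 63,  75,  76,84 , 98]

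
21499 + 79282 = 100781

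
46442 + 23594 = 70036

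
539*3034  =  1635326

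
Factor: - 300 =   -  2^2*3^1 * 5^2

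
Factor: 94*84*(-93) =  - 734328 = - 2^3 * 3^2 * 7^1*31^1*47^1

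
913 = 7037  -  6124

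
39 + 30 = 69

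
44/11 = 4 =4.00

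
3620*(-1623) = -5875260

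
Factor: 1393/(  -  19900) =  - 2^( - 2)*5^( -2)*7^1 = - 7/100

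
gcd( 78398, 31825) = 1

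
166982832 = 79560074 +87422758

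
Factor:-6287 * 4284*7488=-201678107904 = - 2^8*3^4 * 7^1*13^1 * 17^1*6287^1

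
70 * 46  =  3220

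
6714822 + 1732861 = 8447683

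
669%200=69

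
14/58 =7/29 =0.24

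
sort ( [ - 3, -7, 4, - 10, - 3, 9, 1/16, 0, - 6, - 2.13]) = [ - 10, - 7, - 6,  -  3, - 3, - 2.13,0,  1/16, 4,9 ]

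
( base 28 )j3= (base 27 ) JM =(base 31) H8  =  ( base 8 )1027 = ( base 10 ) 535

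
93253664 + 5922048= 99175712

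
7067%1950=1217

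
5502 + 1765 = 7267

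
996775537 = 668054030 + 328721507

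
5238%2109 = 1020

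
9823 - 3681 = 6142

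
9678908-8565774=1113134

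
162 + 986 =1148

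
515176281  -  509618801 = 5557480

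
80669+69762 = 150431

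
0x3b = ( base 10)59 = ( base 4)323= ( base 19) 32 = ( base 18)35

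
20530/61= 336+34/61 =336.56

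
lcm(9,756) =756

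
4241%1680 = 881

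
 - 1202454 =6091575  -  7294029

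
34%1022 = 34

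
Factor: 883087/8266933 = 499^( - 1)*16567^ ( - 1)*883087^1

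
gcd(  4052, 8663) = 1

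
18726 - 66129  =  -47403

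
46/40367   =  46/40367 = 0.00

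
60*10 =600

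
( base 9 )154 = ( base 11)109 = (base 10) 130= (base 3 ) 11211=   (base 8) 202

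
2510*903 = 2266530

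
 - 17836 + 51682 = 33846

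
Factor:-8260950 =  -2^1*3^1*5^2*55073^1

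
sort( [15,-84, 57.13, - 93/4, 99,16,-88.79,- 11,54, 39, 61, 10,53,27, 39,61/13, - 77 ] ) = [-88.79, - 84, - 77, -93/4, - 11, 61/13,10,15, 16, 27, 39,39 , 53, 54 , 57.13 , 61,99]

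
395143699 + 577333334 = 972477033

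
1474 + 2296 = 3770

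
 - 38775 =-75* 517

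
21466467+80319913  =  101786380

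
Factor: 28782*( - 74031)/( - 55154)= 1065380121/27577 = 3^4*11^(  -  1)*13^1*23^( - 1 )*41^1*109^( - 1 )*24677^1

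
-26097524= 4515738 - 30613262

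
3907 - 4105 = -198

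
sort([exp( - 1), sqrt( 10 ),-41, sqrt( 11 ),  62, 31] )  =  [ - 41,exp( - 1 ), sqrt( 10), sqrt( 11), 31,  62]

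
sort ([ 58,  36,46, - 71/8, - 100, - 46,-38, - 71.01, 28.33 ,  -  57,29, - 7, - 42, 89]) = [ - 100, -71.01,-57, - 46,-42,-38  , - 71/8 , - 7, 28.33,29, 36,46, 58 , 89 ]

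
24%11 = 2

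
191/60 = 3  +  11/60= 3.18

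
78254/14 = 5589 + 4/7 = 5589.57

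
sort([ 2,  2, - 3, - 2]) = [ - 3, - 2, 2,2] 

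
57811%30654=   27157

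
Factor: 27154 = 2^1*13577^1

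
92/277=92/277 = 0.33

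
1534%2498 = 1534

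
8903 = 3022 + 5881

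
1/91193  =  1/91193=0.00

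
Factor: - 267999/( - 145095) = 157/85 = 5^( -1)*17^( - 1 )*157^1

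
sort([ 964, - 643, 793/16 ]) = [ - 643, 793/16,964]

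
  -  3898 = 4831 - 8729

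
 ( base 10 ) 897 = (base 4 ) 32001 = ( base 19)294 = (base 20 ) 24h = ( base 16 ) 381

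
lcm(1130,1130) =1130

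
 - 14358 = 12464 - 26822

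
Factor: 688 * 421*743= 215208464 =2^4*43^1*421^1*743^1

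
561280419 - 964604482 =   -  403324063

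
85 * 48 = 4080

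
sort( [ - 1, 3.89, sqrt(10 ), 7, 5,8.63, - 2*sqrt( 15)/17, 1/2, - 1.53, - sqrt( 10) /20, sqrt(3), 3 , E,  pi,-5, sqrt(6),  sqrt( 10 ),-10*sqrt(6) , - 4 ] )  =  [-10*sqrt(6 ), - 5,- 4 , - 1.53, - 1,-2*sqrt(15 ) /17, - sqrt( 10 ) /20, 1/2, sqrt(3),sqrt(6),E, 3, pi, sqrt(10),sqrt(10 ), 3.89, 5, 7, 8.63]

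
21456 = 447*48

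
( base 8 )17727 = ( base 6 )101423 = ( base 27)B4O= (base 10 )8151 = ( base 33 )7G0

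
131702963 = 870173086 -738470123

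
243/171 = 27/19=1.42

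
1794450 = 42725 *42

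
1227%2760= 1227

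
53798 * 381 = 20497038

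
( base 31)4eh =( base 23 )82h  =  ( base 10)4295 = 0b1000011000111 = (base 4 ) 1003013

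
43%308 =43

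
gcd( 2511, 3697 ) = 1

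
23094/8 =11547/4=2886.75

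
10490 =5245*2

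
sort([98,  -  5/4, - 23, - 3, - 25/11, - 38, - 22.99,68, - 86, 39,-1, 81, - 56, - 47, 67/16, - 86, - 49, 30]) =[-86, - 86, - 56,-49, - 47, - 38, - 23, - 22.99, - 3, - 25/11,-5/4, - 1  ,  67/16, 30, 39,68,  81, 98]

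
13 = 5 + 8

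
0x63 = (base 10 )99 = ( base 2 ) 1100011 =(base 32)33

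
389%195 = 194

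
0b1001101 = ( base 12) 65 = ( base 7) 140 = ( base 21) 3E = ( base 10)77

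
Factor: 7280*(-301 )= - 2^4*5^1*7^2*13^1*43^1 = - 2191280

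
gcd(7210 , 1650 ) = 10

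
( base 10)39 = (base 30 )19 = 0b100111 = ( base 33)16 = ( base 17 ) 25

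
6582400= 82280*80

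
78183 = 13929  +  64254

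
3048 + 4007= 7055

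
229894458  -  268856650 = -38962192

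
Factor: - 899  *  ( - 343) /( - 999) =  - 3^( - 3)*7^3*29^1*31^1 * 37^( - 1) = -  308357/999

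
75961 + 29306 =105267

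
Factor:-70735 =-5^1*7^1*43^1 * 47^1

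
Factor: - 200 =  - 2^3*5^2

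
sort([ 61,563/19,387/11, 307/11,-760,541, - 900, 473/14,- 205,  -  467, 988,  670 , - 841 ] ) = [ - 900, - 841,-760, - 467, - 205, 307/11,563/19,473/14,387/11,61,541,670,988 ]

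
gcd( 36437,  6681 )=1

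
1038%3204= 1038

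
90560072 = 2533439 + 88026633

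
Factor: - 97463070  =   - 2^1*3^2 *5^1*31^1 * 181^1*193^1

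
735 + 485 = 1220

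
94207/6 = 94207/6 = 15701.17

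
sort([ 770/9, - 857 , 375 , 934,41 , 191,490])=[-857, 41, 770/9,191, 375, 490 , 934] 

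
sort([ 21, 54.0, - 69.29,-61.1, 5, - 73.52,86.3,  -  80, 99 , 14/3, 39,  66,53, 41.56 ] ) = [ - 80, - 73.52, - 69.29, - 61.1 , 14/3 , 5, 21, 39,  41.56, 53,  54.0,66 , 86.3  ,  99] 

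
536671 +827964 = 1364635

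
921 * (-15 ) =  - 13815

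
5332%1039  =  137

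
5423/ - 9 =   -  5423/9 = - 602.56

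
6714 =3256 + 3458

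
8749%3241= 2267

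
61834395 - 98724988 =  - 36890593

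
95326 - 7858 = 87468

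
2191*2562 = 5613342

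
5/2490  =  1/498= 0.00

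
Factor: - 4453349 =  - 4453349^1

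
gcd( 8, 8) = 8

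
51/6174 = 17/2058 = 0.01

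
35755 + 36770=72525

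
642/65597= 642/65597 = 0.01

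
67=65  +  2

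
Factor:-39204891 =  -3^6*11^1*4889^1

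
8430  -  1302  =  7128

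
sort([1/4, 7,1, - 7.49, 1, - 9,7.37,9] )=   [ - 9, - 7.49,  1/4,1 , 1, 7,7.37,9 ] 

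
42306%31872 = 10434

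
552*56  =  30912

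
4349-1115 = 3234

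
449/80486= 449/80486 = 0.01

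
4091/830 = 4  +  771/830 = 4.93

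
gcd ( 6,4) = 2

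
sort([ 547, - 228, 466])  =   [ - 228,466 , 547 ]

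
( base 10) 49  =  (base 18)2D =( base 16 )31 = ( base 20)29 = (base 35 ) 1E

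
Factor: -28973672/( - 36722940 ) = 7243418/9180735= 2^1 * 3^( - 1)*5^( - 1) * 7^1 * 13^1 * 39799^1 *612049^ ( - 1 )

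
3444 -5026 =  - 1582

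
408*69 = 28152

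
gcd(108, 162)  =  54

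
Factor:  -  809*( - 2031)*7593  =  12475898847 = 3^2 *677^1*809^1*2531^1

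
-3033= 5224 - 8257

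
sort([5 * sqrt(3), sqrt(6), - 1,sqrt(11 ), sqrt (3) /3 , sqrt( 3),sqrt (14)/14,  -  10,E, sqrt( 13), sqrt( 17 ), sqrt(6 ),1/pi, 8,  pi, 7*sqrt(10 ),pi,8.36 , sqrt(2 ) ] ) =[ - 10, - 1,sqrt( 14)/14, 1/pi, sqrt ( 3)/3,  sqrt(2), sqrt(3),  sqrt(6),  sqrt(6), E, pi, pi, sqrt(11), sqrt( 13 ),sqrt(17 ),8, 8.36, 5*sqrt( 3 ), 7*sqrt(10 )] 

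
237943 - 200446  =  37497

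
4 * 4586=18344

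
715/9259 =715/9259 = 0.08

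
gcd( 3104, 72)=8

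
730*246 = 179580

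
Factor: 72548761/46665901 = 17^ ( -1 )*29^( - 1) * 103^( - 1 )*137^1*173^1*919^(- 1)*3061^1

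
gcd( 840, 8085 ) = 105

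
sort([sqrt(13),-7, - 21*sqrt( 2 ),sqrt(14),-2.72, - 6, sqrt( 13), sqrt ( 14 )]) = [ - 21* sqrt(2),-7,-6,-2.72,sqrt( 13),sqrt ( 13),sqrt( 14),sqrt(14)]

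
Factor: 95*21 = 3^1 * 5^1*7^1 * 19^1 = 1995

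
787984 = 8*98498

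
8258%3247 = 1764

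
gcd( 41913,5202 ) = 9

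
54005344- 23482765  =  30522579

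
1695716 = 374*4534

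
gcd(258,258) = 258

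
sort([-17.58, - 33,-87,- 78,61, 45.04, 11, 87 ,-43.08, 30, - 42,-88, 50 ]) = [-88, - 87,  -  78,  -  43.08, - 42,  -  33, - 17.58 , 11,30, 45.04,50 , 61 , 87 ]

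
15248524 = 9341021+5907503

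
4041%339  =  312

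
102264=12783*8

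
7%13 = 7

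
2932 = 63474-60542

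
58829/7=58829/7 = 8404.14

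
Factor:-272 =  - 2^4*17^1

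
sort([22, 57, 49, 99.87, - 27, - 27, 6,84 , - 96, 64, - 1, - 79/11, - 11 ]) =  [ - 96, - 27,-27, - 11, - 79/11, - 1,6,22,  49, 57,64, 84, 99.87 ] 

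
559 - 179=380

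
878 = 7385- 6507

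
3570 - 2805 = 765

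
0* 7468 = 0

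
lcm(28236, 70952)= 2767128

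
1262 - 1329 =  - 67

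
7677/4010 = 1+3667/4010 = 1.91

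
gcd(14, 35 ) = 7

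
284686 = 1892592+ - 1607906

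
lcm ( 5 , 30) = 30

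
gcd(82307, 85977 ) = 1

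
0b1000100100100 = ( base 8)10444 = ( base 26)6CK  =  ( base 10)4388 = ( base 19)C2I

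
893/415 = 893/415  =  2.15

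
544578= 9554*57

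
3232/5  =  3232/5 = 646.40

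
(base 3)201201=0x214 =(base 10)532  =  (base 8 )1024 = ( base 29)ia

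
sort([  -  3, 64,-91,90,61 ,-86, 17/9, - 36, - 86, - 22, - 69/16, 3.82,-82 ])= [  -  91,  -  86, - 86, - 82, -36,  -  22, - 69/16 ,-3,  17/9,3.82, 61 , 64,90 ]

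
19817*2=39634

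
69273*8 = 554184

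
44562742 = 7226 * 6167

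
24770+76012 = 100782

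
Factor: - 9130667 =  - 7^1*13^1*269^1*373^1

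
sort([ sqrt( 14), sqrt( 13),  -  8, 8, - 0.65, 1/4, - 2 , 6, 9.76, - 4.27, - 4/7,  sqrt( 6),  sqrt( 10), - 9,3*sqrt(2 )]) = [ - 9 , - 8, - 4.27, - 2, - 0.65, - 4/7, 1/4 , sqrt ( 6) , sqrt( 10 ),  sqrt ( 13 ),  sqrt(14), 3 * sqrt (2),6, 8, 9.76]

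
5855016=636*9206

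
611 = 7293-6682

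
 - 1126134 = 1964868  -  3091002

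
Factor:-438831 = -3^3*16253^1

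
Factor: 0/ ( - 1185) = 0 = 0^1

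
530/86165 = 106/17233 = 0.01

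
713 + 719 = 1432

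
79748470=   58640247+21108223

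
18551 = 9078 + 9473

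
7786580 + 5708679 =13495259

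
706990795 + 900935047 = 1607925842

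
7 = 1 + 6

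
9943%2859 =1366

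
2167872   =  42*51616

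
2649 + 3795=6444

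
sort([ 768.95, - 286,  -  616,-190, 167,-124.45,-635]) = [ - 635 ,-616,- 286,-190, - 124.45 , 167,768.95 ]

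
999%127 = 110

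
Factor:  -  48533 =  - 48533^1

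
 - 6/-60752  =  3/30376=0.00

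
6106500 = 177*34500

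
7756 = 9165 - 1409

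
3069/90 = 341/10=34.10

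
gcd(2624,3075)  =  41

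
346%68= 6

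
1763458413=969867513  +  793590900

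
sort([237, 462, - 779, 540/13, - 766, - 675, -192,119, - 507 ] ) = [-779, - 766, - 675, - 507, - 192 , 540/13 , 119,237, 462]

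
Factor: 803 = 11^1 * 73^1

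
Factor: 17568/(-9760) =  - 3^2 * 5^( - 1 )  =  -9/5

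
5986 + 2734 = 8720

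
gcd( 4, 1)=1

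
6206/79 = 78 + 44/79= 78.56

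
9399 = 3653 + 5746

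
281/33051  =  281/33051 = 0.01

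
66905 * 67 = 4482635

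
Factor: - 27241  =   - 27241^1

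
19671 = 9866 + 9805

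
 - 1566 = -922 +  - 644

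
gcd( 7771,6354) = 1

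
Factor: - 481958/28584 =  - 2^( - 2)*3^( - 2 )*607^1 = - 607/36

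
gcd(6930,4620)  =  2310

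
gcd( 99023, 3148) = 1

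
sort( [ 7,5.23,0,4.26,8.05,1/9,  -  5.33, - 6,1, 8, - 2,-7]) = [ - 7,  -  6, - 5.33 ,-2,0,1/9,1, 4.26,5.23,7,8,8.05]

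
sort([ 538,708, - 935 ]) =[ - 935,538,708]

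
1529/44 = 139/4 = 34.75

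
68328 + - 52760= 15568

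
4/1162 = 2/581 = 0.00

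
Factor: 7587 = 3^3*  281^1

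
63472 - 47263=16209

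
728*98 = 71344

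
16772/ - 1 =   -  16772/1  =  -16772.00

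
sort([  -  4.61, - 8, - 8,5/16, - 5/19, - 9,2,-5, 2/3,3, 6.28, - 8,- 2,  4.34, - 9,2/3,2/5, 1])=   [ - 9, - 9,-8, - 8, - 8, - 5, - 4.61, - 2, - 5/19,5/16,2/5 , 2/3 , 2/3,1,  2,3,4.34,6.28]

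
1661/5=332+1/5 = 332.20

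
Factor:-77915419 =  -  449^1*173531^1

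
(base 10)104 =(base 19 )59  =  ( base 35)2y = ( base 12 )88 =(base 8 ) 150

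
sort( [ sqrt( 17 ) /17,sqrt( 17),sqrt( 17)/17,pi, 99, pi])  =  [sqrt(17) /17, sqrt(17 )/17 , pi,pi,  sqrt (17 ), 99] 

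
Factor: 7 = 7^1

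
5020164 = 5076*989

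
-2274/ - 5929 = 2274/5929 = 0.38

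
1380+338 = 1718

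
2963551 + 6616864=9580415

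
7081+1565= 8646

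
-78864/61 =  - 78864/61 = -1292.85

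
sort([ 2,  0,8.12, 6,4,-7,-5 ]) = [-7, - 5,0, 2,4 , 6, 8.12 ]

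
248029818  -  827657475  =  - 579627657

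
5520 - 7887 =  - 2367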